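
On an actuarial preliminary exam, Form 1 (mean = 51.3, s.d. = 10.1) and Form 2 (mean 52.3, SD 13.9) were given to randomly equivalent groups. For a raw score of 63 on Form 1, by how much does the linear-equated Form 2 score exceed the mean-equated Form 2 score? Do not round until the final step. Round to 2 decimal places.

4.40

Mean-equated: 63 + (52.3 − 51.3) = 64.00
Linear-equated: (13.9/10.1)(63 − 51.3) + 52.3 = 68.402
Difference = 68.402 − 64.00 = 4.40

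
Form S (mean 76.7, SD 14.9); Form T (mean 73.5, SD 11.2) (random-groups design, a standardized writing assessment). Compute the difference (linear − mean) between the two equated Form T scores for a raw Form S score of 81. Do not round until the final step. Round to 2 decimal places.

Mean-equated: 81 + (73.5 − 76.7) = 77.80
Linear-equated: (11.2/14.9)(81 − 76.7) + 73.5 = 76.732
Difference = 76.732 − 77.80 = -1.07

-1.07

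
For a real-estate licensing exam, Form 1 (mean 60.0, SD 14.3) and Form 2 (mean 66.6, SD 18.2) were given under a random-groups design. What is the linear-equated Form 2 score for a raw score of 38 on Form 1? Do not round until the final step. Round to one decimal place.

Linear equating: y = (SD_Y/SD_X)(x − M_X) + M_Y
y = (18.2/14.3)(38 − 60.0) + 66.6
y = 1.272727 × -22.0 + 66.6 = -28.0000 + 66.6 = 38.6

38.6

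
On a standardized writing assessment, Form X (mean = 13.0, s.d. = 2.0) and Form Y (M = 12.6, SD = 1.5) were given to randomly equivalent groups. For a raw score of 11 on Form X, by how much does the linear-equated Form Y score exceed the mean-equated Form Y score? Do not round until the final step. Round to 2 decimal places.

0.50

Mean-equated: 11 + (12.6 − 13.0) = 10.60
Linear-equated: (1.5/2.0)(11 − 13.0) + 12.6 = 11.100
Difference = 11.100 − 10.60 = 0.50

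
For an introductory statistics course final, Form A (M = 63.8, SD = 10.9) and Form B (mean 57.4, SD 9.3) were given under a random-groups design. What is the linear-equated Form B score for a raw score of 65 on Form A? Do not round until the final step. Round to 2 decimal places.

Linear equating: y = (SD_Y/SD_X)(x − M_X) + M_Y
y = (9.3/10.9)(65 − 63.8) + 57.4
y = 0.853211 × 1.2 + 57.4 = 1.0239 + 57.4 = 58.42

58.42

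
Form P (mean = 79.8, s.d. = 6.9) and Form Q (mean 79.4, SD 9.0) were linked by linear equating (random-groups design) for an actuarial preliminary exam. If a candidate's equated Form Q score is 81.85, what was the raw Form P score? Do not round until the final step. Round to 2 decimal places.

81.68

Invert y = (SD_Y/SD_X)(x − M_X) + M_Y:
x = (SD_X/SD_Y)(y − M_Y) + M_X = (6.9/9.0)(81.85 − 79.4) + 79.8
x = 0.766667 × 2.450 + 79.8 = 81.68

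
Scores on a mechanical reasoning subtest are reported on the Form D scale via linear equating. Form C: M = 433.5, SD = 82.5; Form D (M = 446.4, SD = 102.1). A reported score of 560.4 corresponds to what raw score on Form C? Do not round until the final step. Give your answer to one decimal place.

Invert y = (SD_Y/SD_X)(x − M_X) + M_Y:
x = (SD_X/SD_Y)(y − M_Y) + M_X = (82.5/102.1)(560.4 − 446.4) + 433.5
x = 0.808031 × 114.000 + 433.5 = 525.6

525.6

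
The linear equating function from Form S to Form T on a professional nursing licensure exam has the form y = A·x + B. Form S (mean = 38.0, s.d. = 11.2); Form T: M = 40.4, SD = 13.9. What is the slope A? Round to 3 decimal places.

1.241

A = SD_Y / SD_X = 13.9 / 11.2 = 1.241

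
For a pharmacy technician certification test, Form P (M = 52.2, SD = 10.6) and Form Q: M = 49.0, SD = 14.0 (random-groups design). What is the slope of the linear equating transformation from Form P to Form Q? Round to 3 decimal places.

A = SD_Y / SD_X = 14.0 / 10.6 = 1.321

1.321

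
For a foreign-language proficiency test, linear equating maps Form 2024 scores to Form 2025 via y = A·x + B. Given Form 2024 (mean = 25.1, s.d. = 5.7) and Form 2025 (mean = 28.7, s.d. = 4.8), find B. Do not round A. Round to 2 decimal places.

A = SD_Y / SD_X = 4.8 / 5.7 = 0.842105
B = M_Y − A·M_X = 28.7 − 0.842105 × 25.1 = 7.56

7.56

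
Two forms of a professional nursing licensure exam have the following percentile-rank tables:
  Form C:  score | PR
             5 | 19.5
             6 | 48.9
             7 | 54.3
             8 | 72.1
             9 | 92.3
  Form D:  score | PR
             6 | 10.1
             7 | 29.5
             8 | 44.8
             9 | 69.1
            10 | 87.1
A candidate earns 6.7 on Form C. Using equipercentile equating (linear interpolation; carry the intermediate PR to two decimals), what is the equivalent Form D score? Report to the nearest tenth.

8.3

PR of 6.7 on Form C: 48.9 + (6.7 − 6)/(7 − 6) × (54.3 − 48.9) = 52.68
On Form D, PR 52.68 falls between score 8 (PR 44.8) and 9 (PR 69.1).
Interpolate: 8 + (52.68 − 44.8)/(69.1 − 44.8) × (9 − 8) = 8.3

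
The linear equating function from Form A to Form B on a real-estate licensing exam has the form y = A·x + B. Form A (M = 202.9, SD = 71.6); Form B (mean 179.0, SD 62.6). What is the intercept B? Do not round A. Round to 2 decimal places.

A = SD_Y / SD_X = 62.6 / 71.6 = 0.874302
B = M_Y − A·M_X = 179.0 − 0.874302 × 202.9 = 1.60

1.60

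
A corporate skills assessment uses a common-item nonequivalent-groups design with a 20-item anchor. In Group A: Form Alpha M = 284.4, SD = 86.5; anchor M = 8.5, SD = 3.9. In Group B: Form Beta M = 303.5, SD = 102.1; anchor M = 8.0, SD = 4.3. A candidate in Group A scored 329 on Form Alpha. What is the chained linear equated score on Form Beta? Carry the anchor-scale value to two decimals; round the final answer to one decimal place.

Form Alpha → anchor (Group A): v = (3.9/86.5)(329 − 284.4) + 8.5 = 10.51
anchor → Form Beta (Group B): y = (102.1/4.3)(10.51 − 8.0) + 303.5 = 363.1

363.1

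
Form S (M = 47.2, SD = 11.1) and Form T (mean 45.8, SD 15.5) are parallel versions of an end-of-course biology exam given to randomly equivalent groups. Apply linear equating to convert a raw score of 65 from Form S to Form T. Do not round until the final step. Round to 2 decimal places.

Linear equating: y = (SD_Y/SD_X)(x − M_X) + M_Y
y = (15.5/11.1)(65 − 47.2) + 45.8
y = 1.396396 × 17.8 + 45.8 = 24.8559 + 45.8 = 70.66

70.66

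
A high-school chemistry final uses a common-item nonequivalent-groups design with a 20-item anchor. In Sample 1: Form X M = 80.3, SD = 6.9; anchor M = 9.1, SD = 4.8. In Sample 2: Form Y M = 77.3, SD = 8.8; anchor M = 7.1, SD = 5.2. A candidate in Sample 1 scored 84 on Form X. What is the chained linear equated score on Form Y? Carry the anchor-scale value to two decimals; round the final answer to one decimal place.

Form X → anchor (Sample 1): v = (4.8/6.9)(84 − 80.3) + 9.1 = 11.67
anchor → Form Y (Sample 2): y = (8.8/5.2)(11.67 − 7.1) + 77.3 = 85.0

85.0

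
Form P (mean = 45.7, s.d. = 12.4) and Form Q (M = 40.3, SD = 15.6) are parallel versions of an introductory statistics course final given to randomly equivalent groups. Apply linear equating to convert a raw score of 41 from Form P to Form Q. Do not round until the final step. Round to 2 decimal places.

Linear equating: y = (SD_Y/SD_X)(x − M_X) + M_Y
y = (15.6/12.4)(41 − 45.7) + 40.3
y = 1.258065 × -4.7 + 40.3 = -5.9129 + 40.3 = 34.39

34.39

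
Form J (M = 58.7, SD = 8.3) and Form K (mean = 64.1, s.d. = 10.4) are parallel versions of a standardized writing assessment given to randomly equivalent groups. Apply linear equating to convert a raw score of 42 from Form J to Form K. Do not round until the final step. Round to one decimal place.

43.2

Linear equating: y = (SD_Y/SD_X)(x − M_X) + M_Y
y = (10.4/8.3)(42 − 58.7) + 64.1
y = 1.253012 × -16.7 + 64.1 = -20.9253 + 64.1 = 43.2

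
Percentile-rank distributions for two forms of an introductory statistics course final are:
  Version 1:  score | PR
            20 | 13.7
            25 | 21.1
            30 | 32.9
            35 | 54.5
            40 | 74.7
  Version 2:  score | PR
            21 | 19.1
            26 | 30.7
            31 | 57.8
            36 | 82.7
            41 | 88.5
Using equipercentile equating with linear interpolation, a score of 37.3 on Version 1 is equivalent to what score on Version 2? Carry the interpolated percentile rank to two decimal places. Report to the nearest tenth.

PR of 37.3 on Version 1: 54.5 + (37.3 − 35)/(40 − 35) × (74.7 − 54.5) = 63.79
On Version 2, PR 63.79 falls between score 31 (PR 57.8) and 36 (PR 82.7).
Interpolate: 31 + (63.79 − 57.8)/(82.7 − 57.8) × (36 − 31) = 32.2

32.2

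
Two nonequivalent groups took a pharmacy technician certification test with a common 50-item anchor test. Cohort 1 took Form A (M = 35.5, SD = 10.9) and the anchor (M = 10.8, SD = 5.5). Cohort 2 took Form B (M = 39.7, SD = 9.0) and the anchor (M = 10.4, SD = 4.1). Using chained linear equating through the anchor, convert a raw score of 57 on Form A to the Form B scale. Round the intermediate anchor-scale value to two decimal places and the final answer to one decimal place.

Form A → anchor (Cohort 1): v = (5.5/10.9)(57 − 35.5) + 10.8 = 21.65
anchor → Form B (Cohort 2): y = (9.0/4.1)(21.65 − 10.4) + 39.7 = 64.4

64.4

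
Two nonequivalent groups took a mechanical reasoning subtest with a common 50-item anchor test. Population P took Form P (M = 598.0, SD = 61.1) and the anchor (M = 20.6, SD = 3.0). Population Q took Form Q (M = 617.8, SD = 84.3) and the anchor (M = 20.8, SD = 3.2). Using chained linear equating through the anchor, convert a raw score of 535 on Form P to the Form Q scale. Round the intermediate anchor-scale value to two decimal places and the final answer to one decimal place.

Form P → anchor (Population P): v = (3.0/61.1)(535 − 598.0) + 20.6 = 17.51
anchor → Form Q (Population Q): y = (84.3/3.2)(17.51 − 20.8) + 617.8 = 531.1

531.1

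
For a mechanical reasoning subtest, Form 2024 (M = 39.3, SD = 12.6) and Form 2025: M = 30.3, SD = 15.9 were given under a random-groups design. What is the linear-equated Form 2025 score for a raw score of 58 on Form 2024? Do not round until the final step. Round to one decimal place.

Linear equating: y = (SD_Y/SD_X)(x − M_X) + M_Y
y = (15.9/12.6)(58 − 39.3) + 30.3
y = 1.261905 × 18.7 + 30.3 = 23.5976 + 30.3 = 53.9

53.9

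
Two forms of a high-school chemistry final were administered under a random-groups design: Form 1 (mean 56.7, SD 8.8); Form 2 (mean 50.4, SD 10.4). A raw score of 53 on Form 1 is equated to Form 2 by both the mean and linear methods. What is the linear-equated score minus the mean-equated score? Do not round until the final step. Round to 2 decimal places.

Mean-equated: 53 + (50.4 − 56.7) = 46.70
Linear-equated: (10.4/8.8)(53 − 56.7) + 50.4 = 46.027
Difference = 46.027 − 46.70 = -0.67

-0.67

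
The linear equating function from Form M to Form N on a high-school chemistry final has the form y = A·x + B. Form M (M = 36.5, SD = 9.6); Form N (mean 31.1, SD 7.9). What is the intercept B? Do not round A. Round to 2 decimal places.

A = SD_Y / SD_X = 7.9 / 9.6 = 0.822917
B = M_Y − A·M_X = 31.1 − 0.822917 × 36.5 = 1.06

1.06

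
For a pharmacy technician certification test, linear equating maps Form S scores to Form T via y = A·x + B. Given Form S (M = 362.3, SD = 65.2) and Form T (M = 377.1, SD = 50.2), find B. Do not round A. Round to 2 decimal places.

98.15

A = SD_Y / SD_X = 50.2 / 65.2 = 0.769939
B = M_Y − A·M_X = 377.1 − 0.769939 × 362.3 = 98.15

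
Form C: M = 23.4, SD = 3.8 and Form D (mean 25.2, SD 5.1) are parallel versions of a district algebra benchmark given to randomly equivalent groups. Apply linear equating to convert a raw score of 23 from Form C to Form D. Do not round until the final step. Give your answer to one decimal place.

24.7

Linear equating: y = (SD_Y/SD_X)(x − M_X) + M_Y
y = (5.1/3.8)(23 − 23.4) + 25.2
y = 1.342105 × -0.4 + 25.2 = -0.5368 + 25.2 = 24.7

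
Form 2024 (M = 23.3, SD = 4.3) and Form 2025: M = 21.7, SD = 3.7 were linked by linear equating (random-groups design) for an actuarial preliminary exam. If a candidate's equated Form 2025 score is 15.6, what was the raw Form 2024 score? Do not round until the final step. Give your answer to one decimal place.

Invert y = (SD_Y/SD_X)(x − M_X) + M_Y:
x = (SD_X/SD_Y)(y − M_Y) + M_X = (4.3/3.7)(15.6 − 21.7) + 23.3
x = 1.162162 × -6.100 + 23.3 = 16.2

16.2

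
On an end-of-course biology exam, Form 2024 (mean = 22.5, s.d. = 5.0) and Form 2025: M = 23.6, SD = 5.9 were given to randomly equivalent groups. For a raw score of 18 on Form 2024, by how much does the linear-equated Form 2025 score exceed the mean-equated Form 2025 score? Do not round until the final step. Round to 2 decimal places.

-0.81

Mean-equated: 18 + (23.6 − 22.5) = 19.10
Linear-equated: (5.9/5.0)(18 − 22.5) + 23.6 = 18.290
Difference = 18.290 − 19.10 = -0.81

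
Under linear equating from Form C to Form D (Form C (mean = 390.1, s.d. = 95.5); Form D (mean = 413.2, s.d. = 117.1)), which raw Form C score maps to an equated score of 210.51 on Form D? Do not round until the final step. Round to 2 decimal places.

224.80

Invert y = (SD_Y/SD_X)(x − M_X) + M_Y:
x = (SD_X/SD_Y)(y − M_Y) + M_X = (95.5/117.1)(210.51 − 413.2) + 390.1
x = 0.815542 × -202.690 + 390.1 = 224.80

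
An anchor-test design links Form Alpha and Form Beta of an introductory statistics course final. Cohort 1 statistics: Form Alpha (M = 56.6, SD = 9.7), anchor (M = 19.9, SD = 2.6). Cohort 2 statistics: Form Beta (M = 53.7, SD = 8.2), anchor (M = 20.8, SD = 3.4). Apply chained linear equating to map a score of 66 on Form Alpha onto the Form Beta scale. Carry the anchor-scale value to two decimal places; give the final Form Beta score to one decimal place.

57.6

Form Alpha → anchor (Cohort 1): v = (2.6/9.7)(66 − 56.6) + 19.9 = 22.42
anchor → Form Beta (Cohort 2): y = (8.2/3.4)(22.42 − 20.8) + 53.7 = 57.6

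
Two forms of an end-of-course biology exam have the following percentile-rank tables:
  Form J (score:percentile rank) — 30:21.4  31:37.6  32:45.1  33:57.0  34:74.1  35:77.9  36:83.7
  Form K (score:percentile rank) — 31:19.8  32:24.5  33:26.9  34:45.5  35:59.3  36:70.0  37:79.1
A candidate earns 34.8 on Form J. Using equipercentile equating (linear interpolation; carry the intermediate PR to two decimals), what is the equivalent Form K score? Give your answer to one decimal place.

36.8

PR of 34.8 on Form J: 74.1 + (34.8 − 34)/(35 − 34) × (77.9 − 74.1) = 77.14
On Form K, PR 77.14 falls between score 36 (PR 70.0) and 37 (PR 79.1).
Interpolate: 36 + (77.14 − 70.0)/(79.1 − 70.0) × (37 − 36) = 36.8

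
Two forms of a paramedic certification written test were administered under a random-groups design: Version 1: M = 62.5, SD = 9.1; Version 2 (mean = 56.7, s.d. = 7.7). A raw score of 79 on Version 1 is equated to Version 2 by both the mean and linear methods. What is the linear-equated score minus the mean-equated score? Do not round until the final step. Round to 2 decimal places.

Mean-equated: 79 + (56.7 − 62.5) = 73.20
Linear-equated: (7.7/9.1)(79 − 62.5) + 56.7 = 70.662
Difference = 70.662 − 73.20 = -2.54

-2.54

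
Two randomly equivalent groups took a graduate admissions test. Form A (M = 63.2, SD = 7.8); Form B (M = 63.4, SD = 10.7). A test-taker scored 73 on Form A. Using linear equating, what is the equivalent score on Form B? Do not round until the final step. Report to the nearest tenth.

76.8

Linear equating: y = (SD_Y/SD_X)(x − M_X) + M_Y
y = (10.7/7.8)(73 − 63.2) + 63.4
y = 1.371795 × 9.8 + 63.4 = 13.4436 + 63.4 = 76.8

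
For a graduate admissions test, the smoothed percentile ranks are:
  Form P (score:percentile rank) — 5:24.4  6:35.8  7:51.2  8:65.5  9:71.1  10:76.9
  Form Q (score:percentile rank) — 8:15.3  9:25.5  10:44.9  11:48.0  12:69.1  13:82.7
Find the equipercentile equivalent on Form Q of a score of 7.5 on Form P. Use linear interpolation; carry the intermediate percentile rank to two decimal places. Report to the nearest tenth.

PR of 7.5 on Form P: 51.2 + (7.5 − 7)/(8 − 7) × (65.5 − 51.2) = 58.35
On Form Q, PR 58.35 falls between score 11 (PR 48.0) and 12 (PR 69.1).
Interpolate: 11 + (58.35 − 48.0)/(69.1 − 48.0) × (12 − 11) = 11.5

11.5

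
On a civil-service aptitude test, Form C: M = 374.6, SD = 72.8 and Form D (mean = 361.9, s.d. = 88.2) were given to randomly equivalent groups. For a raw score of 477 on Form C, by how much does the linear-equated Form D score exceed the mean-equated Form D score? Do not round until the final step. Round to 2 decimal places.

Mean-equated: 477 + (361.9 − 374.6) = 464.30
Linear-equated: (88.2/72.8)(477 − 374.6) + 361.9 = 485.962
Difference = 485.962 − 464.30 = 21.66

21.66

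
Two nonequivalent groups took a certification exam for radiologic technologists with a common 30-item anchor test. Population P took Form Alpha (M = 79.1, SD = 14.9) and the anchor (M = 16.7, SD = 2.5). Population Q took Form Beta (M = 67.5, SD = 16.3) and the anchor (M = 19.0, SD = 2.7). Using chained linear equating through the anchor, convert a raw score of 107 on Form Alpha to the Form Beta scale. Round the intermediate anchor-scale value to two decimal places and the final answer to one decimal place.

Form Alpha → anchor (Population P): v = (2.5/14.9)(107 − 79.1) + 16.7 = 21.38
anchor → Form Beta (Population Q): y = (16.3/2.7)(21.38 − 19.0) + 67.5 = 81.9

81.9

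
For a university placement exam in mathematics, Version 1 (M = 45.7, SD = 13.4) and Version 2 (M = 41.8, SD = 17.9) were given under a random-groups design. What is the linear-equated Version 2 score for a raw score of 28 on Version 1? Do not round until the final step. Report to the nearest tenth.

18.2

Linear equating: y = (SD_Y/SD_X)(x − M_X) + M_Y
y = (17.9/13.4)(28 − 45.7) + 41.8
y = 1.335821 × -17.7 + 41.8 = -23.6440 + 41.8 = 18.2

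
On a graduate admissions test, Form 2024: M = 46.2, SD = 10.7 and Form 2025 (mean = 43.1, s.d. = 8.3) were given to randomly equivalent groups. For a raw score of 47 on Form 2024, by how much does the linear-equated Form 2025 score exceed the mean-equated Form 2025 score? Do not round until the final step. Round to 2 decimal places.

Mean-equated: 47 + (43.1 − 46.2) = 43.90
Linear-equated: (8.3/10.7)(47 − 46.2) + 43.1 = 43.721
Difference = 43.721 − 43.90 = -0.18

-0.18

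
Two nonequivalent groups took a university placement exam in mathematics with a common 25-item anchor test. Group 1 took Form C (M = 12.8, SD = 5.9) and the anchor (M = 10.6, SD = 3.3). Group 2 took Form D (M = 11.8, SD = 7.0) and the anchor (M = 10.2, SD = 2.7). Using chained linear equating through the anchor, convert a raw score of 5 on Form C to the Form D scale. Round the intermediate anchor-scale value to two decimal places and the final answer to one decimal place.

Form C → anchor (Group 1): v = (3.3/5.9)(5 − 12.8) + 10.6 = 6.24
anchor → Form D (Group 2): y = (7.0/2.7)(6.24 − 10.2) + 11.8 = 1.5

1.5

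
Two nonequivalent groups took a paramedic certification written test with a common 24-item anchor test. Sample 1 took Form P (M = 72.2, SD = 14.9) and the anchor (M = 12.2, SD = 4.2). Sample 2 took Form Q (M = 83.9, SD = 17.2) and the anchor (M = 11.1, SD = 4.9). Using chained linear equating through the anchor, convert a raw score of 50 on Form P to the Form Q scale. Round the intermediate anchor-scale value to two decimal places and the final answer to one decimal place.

Form P → anchor (Sample 1): v = (4.2/14.9)(50 − 72.2) + 12.2 = 5.94
anchor → Form Q (Sample 2): y = (17.2/4.9)(5.94 − 11.1) + 83.9 = 65.8

65.8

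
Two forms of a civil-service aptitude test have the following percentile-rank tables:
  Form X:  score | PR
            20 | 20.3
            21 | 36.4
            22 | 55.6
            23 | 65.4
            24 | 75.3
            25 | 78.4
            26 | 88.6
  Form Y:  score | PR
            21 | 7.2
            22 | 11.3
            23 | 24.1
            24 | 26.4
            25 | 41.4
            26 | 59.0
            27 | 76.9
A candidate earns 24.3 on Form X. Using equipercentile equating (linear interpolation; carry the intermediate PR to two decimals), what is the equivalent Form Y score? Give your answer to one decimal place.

27.0

PR of 24.3 on Form X: 75.3 + (24.3 − 24)/(25 − 24) × (78.4 − 75.3) = 76.23
On Form Y, PR 76.23 falls between score 26 (PR 59.0) and 27 (PR 76.9).
Interpolate: 26 + (76.23 − 59.0)/(76.9 − 59.0) × (27 − 26) = 27.0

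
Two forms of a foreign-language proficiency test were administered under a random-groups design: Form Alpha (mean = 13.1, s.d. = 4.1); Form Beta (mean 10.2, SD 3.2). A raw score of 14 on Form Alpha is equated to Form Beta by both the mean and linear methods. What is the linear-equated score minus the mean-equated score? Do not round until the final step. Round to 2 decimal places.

Mean-equated: 14 + (10.2 − 13.1) = 11.10
Linear-equated: (3.2/4.1)(14 − 13.1) + 10.2 = 10.902
Difference = 10.902 − 11.10 = -0.20

-0.20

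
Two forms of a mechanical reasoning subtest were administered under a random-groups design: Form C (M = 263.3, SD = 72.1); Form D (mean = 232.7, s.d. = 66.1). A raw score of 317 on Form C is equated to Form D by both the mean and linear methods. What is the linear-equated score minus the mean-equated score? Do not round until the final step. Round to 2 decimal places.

-4.47

Mean-equated: 317 + (232.7 − 263.3) = 286.40
Linear-equated: (66.1/72.1)(317 − 263.3) + 232.7 = 281.931
Difference = 281.931 − 286.40 = -4.47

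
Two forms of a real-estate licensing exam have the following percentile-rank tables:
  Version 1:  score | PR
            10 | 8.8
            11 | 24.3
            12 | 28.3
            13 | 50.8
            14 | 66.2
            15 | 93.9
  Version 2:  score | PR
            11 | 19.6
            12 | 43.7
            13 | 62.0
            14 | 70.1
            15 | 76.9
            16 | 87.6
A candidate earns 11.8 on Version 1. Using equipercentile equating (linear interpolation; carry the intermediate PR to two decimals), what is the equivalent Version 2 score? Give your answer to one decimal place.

PR of 11.8 on Version 1: 24.3 + (11.8 − 11)/(12 − 11) × (28.3 − 24.3) = 27.50
On Version 2, PR 27.50 falls between score 11 (PR 19.6) and 12 (PR 43.7).
Interpolate: 11 + (27.50 − 19.6)/(43.7 − 19.6) × (12 − 11) = 11.3

11.3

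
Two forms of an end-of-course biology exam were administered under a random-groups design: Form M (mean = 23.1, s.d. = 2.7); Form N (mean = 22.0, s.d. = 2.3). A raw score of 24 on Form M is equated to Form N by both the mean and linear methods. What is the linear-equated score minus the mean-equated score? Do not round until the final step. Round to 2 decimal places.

Mean-equated: 24 + (22.0 − 23.1) = 22.90
Linear-equated: (2.3/2.7)(24 − 23.1) + 22.0 = 22.767
Difference = 22.767 − 22.90 = -0.13

-0.13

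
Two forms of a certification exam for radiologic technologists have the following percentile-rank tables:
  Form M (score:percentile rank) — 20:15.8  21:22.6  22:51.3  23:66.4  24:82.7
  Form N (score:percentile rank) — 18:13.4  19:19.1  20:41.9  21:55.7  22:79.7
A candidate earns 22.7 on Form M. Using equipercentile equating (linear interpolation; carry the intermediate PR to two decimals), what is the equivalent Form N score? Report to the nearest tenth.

PR of 22.7 on Form M: 51.3 + (22.7 − 22)/(23 − 22) × (66.4 − 51.3) = 61.87
On Form N, PR 61.87 falls between score 21 (PR 55.7) and 22 (PR 79.7).
Interpolate: 21 + (61.87 − 55.7)/(79.7 − 55.7) × (22 − 21) = 21.3

21.3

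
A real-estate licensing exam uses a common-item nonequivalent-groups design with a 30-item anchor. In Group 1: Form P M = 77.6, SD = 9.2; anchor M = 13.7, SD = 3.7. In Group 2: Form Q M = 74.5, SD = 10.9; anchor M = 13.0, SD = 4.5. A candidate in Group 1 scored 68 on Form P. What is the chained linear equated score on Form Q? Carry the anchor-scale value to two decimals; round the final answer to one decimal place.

Form P → anchor (Group 1): v = (3.7/9.2)(68 − 77.6) + 13.7 = 9.84
anchor → Form Q (Group 2): y = (10.9/4.5)(9.84 − 13.0) + 74.5 = 66.8

66.8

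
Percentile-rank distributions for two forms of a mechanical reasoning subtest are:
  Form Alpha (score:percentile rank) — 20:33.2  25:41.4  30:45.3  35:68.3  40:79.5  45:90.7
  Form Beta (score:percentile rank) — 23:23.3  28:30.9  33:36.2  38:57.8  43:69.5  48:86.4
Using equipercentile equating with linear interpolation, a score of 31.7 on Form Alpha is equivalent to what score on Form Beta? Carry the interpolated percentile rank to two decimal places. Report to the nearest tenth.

36.9

PR of 31.7 on Form Alpha: 45.3 + (31.7 − 30)/(35 − 30) × (68.3 − 45.3) = 53.12
On Form Beta, PR 53.12 falls between score 33 (PR 36.2) and 38 (PR 57.8).
Interpolate: 33 + (53.12 − 36.2)/(57.8 − 36.2) × (38 − 33) = 36.9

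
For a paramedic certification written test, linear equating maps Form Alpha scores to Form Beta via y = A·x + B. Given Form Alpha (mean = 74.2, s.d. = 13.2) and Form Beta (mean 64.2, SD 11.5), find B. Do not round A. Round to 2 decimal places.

A = SD_Y / SD_X = 11.5 / 13.2 = 0.871212
B = M_Y − A·M_X = 64.2 − 0.871212 × 74.2 = -0.44

-0.44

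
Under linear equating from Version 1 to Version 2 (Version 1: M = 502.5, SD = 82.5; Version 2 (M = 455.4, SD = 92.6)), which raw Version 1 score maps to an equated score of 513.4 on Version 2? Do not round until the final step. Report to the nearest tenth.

Invert y = (SD_Y/SD_X)(x − M_X) + M_Y:
x = (SD_X/SD_Y)(y − M_Y) + M_X = (82.5/92.6)(513.4 − 455.4) + 502.5
x = 0.890929 × 58.000 + 502.5 = 554.2

554.2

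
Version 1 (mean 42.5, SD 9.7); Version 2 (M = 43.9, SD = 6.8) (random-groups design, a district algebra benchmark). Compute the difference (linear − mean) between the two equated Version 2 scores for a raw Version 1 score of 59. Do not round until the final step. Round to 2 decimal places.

-4.93

Mean-equated: 59 + (43.9 − 42.5) = 60.40
Linear-equated: (6.8/9.7)(59 − 42.5) + 43.9 = 55.467
Difference = 55.467 − 60.40 = -4.93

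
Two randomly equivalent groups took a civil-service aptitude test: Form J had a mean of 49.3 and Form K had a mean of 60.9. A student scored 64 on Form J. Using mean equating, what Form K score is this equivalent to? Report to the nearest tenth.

75.6

Mean equating: y = x + (M_Y − M_X) = 64 + (60.9 − 49.3) = 75.6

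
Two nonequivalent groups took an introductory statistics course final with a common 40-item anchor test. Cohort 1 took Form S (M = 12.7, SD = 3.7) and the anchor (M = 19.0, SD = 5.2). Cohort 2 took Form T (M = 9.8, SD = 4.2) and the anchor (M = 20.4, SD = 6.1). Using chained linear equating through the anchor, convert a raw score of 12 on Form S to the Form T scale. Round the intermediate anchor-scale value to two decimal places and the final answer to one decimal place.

Form S → anchor (Cohort 1): v = (5.2/3.7)(12 − 12.7) + 19.0 = 18.02
anchor → Form T (Cohort 2): y = (4.2/6.1)(18.02 − 20.4) + 9.8 = 8.2

8.2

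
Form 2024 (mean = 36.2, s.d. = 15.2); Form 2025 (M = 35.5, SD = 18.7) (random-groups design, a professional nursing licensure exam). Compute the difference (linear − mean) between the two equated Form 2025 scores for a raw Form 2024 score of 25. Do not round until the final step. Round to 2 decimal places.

Mean-equated: 25 + (35.5 − 36.2) = 24.30
Linear-equated: (18.7/15.2)(25 − 36.2) + 35.5 = 21.721
Difference = 21.721 − 24.30 = -2.58

-2.58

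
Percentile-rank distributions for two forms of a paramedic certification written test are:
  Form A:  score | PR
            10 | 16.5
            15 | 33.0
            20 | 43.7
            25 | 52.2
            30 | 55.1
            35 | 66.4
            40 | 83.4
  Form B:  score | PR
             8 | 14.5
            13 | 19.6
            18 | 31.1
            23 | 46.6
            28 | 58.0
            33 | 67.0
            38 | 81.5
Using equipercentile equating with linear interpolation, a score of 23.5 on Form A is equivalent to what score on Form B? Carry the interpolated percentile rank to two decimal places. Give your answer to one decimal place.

PR of 23.5 on Form A: 43.7 + (23.5 − 20)/(25 − 20) × (52.2 − 43.7) = 49.65
On Form B, PR 49.65 falls between score 23 (PR 46.6) and 28 (PR 58.0).
Interpolate: 23 + (49.65 − 46.6)/(58.0 − 46.6) × (28 − 23) = 24.3

24.3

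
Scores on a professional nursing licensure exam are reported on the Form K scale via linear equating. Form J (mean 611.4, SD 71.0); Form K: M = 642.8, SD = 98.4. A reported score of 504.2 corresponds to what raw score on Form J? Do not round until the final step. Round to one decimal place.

Invert y = (SD_Y/SD_X)(x − M_X) + M_Y:
x = (SD_X/SD_Y)(y − M_Y) + M_X = (71.0/98.4)(504.2 − 642.8) + 611.4
x = 0.721545 × -138.600 + 611.4 = 511.4

511.4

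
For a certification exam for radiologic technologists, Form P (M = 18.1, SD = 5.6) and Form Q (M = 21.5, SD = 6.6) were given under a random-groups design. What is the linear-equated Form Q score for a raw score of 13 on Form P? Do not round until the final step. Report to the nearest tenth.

Linear equating: y = (SD_Y/SD_X)(x − M_X) + M_Y
y = (6.6/5.6)(13 − 18.1) + 21.5
y = 1.178571 × -5.1 + 21.5 = -6.0107 + 21.5 = 15.5

15.5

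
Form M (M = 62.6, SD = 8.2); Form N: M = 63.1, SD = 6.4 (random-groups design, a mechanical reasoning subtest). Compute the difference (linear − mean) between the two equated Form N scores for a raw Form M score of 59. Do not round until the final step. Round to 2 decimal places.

0.79

Mean-equated: 59 + (63.1 − 62.6) = 59.50
Linear-equated: (6.4/8.2)(59 − 62.6) + 63.1 = 60.290
Difference = 60.290 − 59.50 = 0.79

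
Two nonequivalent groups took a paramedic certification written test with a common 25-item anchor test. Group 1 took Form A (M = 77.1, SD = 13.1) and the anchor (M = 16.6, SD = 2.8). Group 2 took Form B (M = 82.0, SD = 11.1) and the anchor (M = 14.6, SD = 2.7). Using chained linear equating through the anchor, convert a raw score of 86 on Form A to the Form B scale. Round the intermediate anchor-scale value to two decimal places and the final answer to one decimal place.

Form A → anchor (Group 1): v = (2.8/13.1)(86 − 77.1) + 16.6 = 18.50
anchor → Form B (Group 2): y = (11.1/2.7)(18.50 − 14.6) + 82.0 = 98.0

98.0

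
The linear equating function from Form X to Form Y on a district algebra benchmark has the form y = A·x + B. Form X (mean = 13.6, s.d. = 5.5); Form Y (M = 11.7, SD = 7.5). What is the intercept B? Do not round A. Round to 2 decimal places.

-6.85

A = SD_Y / SD_X = 7.5 / 5.5 = 1.363636
B = M_Y − A·M_X = 11.7 − 1.363636 × 13.6 = -6.85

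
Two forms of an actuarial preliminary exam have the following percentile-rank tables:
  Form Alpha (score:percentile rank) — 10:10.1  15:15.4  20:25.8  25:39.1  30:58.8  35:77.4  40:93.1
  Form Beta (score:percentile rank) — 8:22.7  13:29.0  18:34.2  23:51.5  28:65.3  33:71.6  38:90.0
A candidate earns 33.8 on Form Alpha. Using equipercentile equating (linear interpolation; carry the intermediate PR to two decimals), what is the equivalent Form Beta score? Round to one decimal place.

33.4

PR of 33.8 on Form Alpha: 58.8 + (33.8 − 30)/(35 − 30) × (77.4 − 58.8) = 72.94
On Form Beta, PR 72.94 falls between score 33 (PR 71.6) and 38 (PR 90.0).
Interpolate: 33 + (72.94 − 71.6)/(90.0 − 71.6) × (38 − 33) = 33.4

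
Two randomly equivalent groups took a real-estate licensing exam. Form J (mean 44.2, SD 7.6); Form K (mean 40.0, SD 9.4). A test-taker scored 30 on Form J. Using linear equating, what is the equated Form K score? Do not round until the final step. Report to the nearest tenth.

22.4

Linear equating: y = (SD_Y/SD_X)(x − M_X) + M_Y
y = (9.4/7.6)(30 − 44.2) + 40.0
y = 1.236842 × -14.2 + 40.0 = -17.5632 + 40.0 = 22.4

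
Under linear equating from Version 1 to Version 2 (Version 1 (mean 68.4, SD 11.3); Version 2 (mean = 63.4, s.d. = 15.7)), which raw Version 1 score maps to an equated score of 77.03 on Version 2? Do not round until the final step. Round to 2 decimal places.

Invert y = (SD_Y/SD_X)(x − M_X) + M_Y:
x = (SD_X/SD_Y)(y − M_Y) + M_X = (11.3/15.7)(77.03 − 63.4) + 68.4
x = 0.719745 × 13.630 + 68.4 = 78.21

78.21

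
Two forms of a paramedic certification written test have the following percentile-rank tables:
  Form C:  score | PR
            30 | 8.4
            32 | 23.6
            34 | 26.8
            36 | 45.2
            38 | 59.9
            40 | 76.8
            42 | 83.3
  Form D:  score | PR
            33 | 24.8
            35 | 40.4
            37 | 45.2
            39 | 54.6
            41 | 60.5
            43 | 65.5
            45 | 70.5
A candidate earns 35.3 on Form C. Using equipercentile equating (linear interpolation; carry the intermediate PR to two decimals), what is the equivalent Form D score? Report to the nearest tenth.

34.8

PR of 35.3 on Form C: 26.8 + (35.3 − 34)/(36 − 34) × (45.2 − 26.8) = 38.76
On Form D, PR 38.76 falls between score 33 (PR 24.8) and 35 (PR 40.4).
Interpolate: 33 + (38.76 − 24.8)/(40.4 − 24.8) × (35 − 33) = 34.8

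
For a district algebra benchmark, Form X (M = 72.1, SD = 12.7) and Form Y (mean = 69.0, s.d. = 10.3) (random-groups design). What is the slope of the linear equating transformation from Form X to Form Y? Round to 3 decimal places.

A = SD_Y / SD_X = 10.3 / 12.7 = 0.811

0.811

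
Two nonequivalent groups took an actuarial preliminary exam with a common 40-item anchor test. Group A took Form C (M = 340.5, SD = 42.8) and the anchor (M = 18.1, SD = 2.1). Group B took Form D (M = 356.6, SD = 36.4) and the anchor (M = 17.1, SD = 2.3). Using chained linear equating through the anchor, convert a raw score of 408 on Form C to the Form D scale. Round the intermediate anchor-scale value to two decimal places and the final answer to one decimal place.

424.8

Form C → anchor (Group A): v = (2.1/42.8)(408 − 340.5) + 18.1 = 21.41
anchor → Form D (Group B): y = (36.4/2.3)(21.41 − 17.1) + 356.6 = 424.8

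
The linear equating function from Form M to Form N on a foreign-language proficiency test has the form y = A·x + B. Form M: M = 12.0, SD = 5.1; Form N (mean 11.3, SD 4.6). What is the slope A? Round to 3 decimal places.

0.902

A = SD_Y / SD_X = 4.6 / 5.1 = 0.902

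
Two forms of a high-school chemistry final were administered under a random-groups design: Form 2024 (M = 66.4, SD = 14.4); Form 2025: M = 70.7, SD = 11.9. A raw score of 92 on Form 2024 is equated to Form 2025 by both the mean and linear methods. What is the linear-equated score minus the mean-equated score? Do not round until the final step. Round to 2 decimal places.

Mean-equated: 92 + (70.7 − 66.4) = 96.30
Linear-equated: (11.9/14.4)(92 − 66.4) + 70.7 = 91.856
Difference = 91.856 − 96.30 = -4.44

-4.44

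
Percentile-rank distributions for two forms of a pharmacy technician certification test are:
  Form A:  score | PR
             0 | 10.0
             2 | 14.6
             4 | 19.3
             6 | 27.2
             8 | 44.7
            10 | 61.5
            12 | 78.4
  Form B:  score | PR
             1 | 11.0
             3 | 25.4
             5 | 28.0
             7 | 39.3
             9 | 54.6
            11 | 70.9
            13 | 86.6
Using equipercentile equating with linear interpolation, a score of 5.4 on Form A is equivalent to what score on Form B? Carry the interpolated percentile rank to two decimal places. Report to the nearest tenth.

2.9

PR of 5.4 on Form A: 19.3 + (5.4 − 4)/(6 − 4) × (27.2 − 19.3) = 24.83
On Form B, PR 24.83 falls between score 1 (PR 11.0) and 3 (PR 25.4).
Interpolate: 1 + (24.83 − 11.0)/(25.4 − 11.0) × (3 − 1) = 2.9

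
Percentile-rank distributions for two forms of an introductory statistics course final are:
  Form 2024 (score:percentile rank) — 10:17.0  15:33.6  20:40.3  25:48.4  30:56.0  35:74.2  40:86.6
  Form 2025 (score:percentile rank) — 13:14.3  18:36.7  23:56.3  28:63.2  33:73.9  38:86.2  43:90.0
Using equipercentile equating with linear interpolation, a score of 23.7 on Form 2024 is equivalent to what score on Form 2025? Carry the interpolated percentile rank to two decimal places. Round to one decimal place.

PR of 23.7 on Form 2024: 40.3 + (23.7 − 20)/(25 − 20) × (48.4 − 40.3) = 46.29
On Form 2025, PR 46.29 falls between score 18 (PR 36.7) and 23 (PR 56.3).
Interpolate: 18 + (46.29 − 36.7)/(56.3 − 36.7) × (23 − 18) = 20.4

20.4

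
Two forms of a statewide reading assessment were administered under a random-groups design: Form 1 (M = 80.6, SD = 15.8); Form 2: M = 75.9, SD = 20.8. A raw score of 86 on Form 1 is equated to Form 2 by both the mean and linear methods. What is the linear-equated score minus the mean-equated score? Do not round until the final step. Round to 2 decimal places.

1.71

Mean-equated: 86 + (75.9 − 80.6) = 81.30
Linear-equated: (20.8/15.8)(86 − 80.6) + 75.9 = 83.009
Difference = 83.009 − 81.30 = 1.71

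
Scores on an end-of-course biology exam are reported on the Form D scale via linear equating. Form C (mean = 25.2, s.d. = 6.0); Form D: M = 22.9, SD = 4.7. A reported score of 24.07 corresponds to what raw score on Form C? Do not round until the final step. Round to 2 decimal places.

Invert y = (SD_Y/SD_X)(x − M_X) + M_Y:
x = (SD_X/SD_Y)(y − M_Y) + M_X = (6.0/4.7)(24.07 − 22.9) + 25.2
x = 1.276596 × 1.170 + 25.2 = 26.69

26.69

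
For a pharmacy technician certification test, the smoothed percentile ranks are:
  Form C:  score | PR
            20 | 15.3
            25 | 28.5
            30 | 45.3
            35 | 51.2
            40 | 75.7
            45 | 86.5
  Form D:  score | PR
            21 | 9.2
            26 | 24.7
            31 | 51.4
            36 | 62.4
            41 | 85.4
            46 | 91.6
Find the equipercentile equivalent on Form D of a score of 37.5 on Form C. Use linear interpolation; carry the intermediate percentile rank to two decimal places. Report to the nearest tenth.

PR of 37.5 on Form C: 51.2 + (37.5 − 35)/(40 − 35) × (75.7 − 51.2) = 63.45
On Form D, PR 63.45 falls between score 36 (PR 62.4) and 41 (PR 85.4).
Interpolate: 36 + (63.45 − 62.4)/(85.4 − 62.4) × (41 − 36) = 36.2

36.2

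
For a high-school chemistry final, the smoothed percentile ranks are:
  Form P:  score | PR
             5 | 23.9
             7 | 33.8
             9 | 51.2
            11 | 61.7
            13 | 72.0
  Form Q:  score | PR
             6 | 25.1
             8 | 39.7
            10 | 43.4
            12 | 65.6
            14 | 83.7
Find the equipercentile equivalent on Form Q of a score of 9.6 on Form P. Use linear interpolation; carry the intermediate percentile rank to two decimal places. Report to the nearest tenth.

11.0

PR of 9.6 on Form P: 51.2 + (9.6 − 9)/(11 − 9) × (61.7 − 51.2) = 54.35
On Form Q, PR 54.35 falls between score 10 (PR 43.4) and 12 (PR 65.6).
Interpolate: 10 + (54.35 − 43.4)/(65.6 − 43.4) × (12 − 10) = 11.0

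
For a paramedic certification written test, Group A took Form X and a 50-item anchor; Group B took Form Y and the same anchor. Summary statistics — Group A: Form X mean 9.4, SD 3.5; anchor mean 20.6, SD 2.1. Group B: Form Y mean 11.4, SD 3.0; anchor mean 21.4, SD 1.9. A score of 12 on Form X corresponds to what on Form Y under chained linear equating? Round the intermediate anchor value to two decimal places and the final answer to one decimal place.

Form X → anchor (Group A): v = (2.1/3.5)(12 − 9.4) + 20.6 = 22.16
anchor → Form Y (Group B): y = (3.0/1.9)(22.16 − 21.4) + 11.4 = 12.6

12.6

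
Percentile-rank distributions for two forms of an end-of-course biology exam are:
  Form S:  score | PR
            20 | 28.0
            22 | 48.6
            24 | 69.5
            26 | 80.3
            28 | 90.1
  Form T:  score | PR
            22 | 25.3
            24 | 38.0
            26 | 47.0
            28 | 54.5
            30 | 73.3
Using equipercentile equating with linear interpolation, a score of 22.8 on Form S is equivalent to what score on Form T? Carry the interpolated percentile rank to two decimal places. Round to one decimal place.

PR of 22.8 on Form S: 48.6 + (22.8 − 22)/(24 − 22) × (69.5 − 48.6) = 56.96
On Form T, PR 56.96 falls between score 28 (PR 54.5) and 30 (PR 73.3).
Interpolate: 28 + (56.96 − 54.5)/(73.3 − 54.5) × (30 − 28) = 28.3

28.3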